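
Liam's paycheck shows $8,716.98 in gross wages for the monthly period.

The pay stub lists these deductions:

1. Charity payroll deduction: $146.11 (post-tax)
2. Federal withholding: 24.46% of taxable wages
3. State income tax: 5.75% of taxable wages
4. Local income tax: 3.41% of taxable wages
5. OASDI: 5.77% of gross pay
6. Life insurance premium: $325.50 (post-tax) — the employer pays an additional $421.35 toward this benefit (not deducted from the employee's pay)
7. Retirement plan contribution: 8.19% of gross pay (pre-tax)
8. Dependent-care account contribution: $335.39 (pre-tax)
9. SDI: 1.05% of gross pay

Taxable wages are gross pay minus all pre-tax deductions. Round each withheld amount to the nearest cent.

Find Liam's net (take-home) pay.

$4,023.69

Retirement plan contribution: $8,716.98 × 0.0819 = $713.92
Dependent-care account contribution: $335.39
Pre-tax total = $713.92 + $335.39 = $1,049.31
Taxable wages = $8,716.98 − $1,049.31 = $7,667.67
Local income tax: $7,667.67 × 0.0341 = $261.47
State income tax: $7,667.67 × 0.0575 = $440.89
Federal withholding: $7,667.67 × 0.2446 = $1,875.51
SDI: $8,716.98 × 0.0105 = $91.53
OASDI: $8,716.98 × 0.0577 = $502.97
Charity payroll deduction: $146.11
Life insurance premium: $325.50
(Employer's $421.35 toward life insurance premium is not withheld from the employee.)
Total deductions = $713.92 + $335.39 + $261.47 + $440.89 + $1,875.51 + $91.53 + $502.97 + $146.11 + $325.50 = $4,693.29
Net pay = $8,716.98 − $4,693.29 = $4,023.69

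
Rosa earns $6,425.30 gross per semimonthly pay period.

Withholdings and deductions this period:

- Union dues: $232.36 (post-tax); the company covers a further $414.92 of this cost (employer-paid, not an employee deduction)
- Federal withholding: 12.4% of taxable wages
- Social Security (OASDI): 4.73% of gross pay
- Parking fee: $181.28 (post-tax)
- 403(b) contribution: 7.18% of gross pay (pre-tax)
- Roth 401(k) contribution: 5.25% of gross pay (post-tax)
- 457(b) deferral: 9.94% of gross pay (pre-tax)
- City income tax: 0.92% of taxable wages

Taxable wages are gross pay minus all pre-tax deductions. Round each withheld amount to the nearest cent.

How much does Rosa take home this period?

457(b) deferral: $6,425.30 × 0.0994 = $638.67
403(b) contribution: $6,425.30 × 0.0718 = $461.34
Pre-tax total = $638.67 + $461.34 = $1,100.01
Taxable wages = $6,425.30 − $1,100.01 = $5,325.29
Federal withholding: $5,325.29 × 0.124 = $660.34
City income tax: $5,325.29 × 0.0092 = $48.99
Social Security (OASDI): $6,425.30 × 0.0473 = $303.92
Parking fee: $181.28
Union dues: $232.36
Roth 401(k) contribution: $6,425.30 × 0.0525 = $337.33
(Employer's $414.92 toward union dues is not withheld from the employee.)
Total deductions = $638.67 + $461.34 + $660.34 + $48.99 + $303.92 + $181.28 + $232.36 + $337.33 = $2,864.23
Net pay = $6,425.30 − $2,864.23 = $3,561.07

$3,561.07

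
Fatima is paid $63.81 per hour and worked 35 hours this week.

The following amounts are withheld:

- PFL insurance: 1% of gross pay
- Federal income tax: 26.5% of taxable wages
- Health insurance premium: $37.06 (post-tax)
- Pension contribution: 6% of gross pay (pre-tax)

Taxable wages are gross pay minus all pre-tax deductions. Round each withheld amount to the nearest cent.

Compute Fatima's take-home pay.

$1,483.63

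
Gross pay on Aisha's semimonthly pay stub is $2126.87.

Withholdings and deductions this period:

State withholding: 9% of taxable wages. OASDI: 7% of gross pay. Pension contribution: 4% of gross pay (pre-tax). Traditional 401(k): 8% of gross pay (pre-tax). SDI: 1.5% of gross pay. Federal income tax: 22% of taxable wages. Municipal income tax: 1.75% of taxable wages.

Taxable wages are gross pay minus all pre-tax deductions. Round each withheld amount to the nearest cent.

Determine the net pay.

Pension contribution: $2126.87 × 0.04 = $85.07
Traditional 401(k): $2126.87 × 0.08 = $170.15
Pre-tax total = $85.07 + $170.15 = $255.22
Taxable wages = $2126.87 − $255.22 = $1871.65
Municipal income tax: $1871.65 × 0.0175 = $32.75
State withholding: $1871.65 × 0.09 = $168.45
Federal income tax: $1871.65 × 0.22 = $411.76
SDI: $2126.87 × 0.015 = $31.90
OASDI: $2126.87 × 0.07 = $148.88
Total deductions = $85.07 + $170.15 + $32.75 + $168.45 + $411.76 + $31.90 + $148.88 = $1048.96
Net pay = $2126.87 − $1048.96 = $1077.91

$1077.91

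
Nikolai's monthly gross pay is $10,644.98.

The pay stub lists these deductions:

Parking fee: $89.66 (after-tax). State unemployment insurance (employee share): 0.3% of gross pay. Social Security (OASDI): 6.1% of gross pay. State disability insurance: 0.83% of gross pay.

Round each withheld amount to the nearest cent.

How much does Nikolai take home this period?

Social Security (OASDI): $10,644.98 × 0.061 = $649.34
State unemployment insurance (employee share): $10,644.98 × 0.003 = $31.93
State disability insurance: $10,644.98 × 0.0083 = $88.35
Parking fee: $89.66
Total deductions = $649.34 + $31.93 + $88.35 + $89.66 = $859.28
Net pay = $10,644.98 − $859.28 = $9,785.70

$9,785.70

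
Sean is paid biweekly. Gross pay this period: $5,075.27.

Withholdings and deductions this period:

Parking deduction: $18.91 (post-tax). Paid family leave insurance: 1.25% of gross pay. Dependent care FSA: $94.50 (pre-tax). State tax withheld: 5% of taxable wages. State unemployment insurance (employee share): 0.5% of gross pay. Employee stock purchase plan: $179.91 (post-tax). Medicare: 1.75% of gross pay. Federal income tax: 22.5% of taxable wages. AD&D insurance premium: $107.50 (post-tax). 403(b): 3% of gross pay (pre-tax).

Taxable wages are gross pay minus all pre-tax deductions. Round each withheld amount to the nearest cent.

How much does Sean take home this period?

$3,016.71

403(b): $5,075.27 × 0.03 = $152.26
Dependent care FSA: $94.50
Pre-tax total = $152.26 + $94.50 = $246.76
Taxable wages = $5,075.27 − $246.76 = $4,828.51
State tax withheld: $4,828.51 × 0.05 = $241.43
Federal income tax: $4,828.51 × 0.225 = $1,086.41
Paid family leave insurance: $5,075.27 × 0.0125 = $63.44
State unemployment insurance (employee share): $5,075.27 × 0.005 = $25.38
Medicare: $5,075.27 × 0.0175 = $88.82
Parking deduction: $18.91
Employee stock purchase plan: $179.91
AD&D insurance premium: $107.50
Total deductions = $152.26 + $94.50 + $241.43 + $1,086.41 + $63.44 + $25.38 + $88.82 + $18.91 + $179.91 + $107.50 = $2,058.56
Net pay = $5,075.27 − $2,058.56 = $3,016.71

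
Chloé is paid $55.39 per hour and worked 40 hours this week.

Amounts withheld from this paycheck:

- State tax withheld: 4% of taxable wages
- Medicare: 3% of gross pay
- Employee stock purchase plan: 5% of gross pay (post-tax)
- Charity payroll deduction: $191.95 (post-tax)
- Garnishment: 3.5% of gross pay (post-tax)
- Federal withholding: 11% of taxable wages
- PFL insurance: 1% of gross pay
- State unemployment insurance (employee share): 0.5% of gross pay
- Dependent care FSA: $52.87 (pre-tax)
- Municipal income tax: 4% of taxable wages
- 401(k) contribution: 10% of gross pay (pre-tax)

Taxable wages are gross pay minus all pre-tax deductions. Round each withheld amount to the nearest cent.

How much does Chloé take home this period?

$1,092.35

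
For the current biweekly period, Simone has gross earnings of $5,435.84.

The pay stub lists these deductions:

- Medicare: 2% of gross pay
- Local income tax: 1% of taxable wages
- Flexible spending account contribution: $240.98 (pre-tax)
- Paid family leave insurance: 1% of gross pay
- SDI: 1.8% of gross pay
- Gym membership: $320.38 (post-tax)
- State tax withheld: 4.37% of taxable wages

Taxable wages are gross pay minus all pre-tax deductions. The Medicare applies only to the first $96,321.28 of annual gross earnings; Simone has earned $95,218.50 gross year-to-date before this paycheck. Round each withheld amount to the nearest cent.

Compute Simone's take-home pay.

$4,421.24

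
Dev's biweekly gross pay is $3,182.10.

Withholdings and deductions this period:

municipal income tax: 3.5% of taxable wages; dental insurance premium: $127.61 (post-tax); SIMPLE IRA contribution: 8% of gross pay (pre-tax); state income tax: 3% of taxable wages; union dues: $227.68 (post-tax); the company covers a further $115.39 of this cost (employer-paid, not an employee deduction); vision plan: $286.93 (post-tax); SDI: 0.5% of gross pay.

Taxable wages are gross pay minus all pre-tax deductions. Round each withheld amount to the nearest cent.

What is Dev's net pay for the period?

SIMPLE IRA contribution: $3,182.10 × 0.08 = $254.57
Taxable wages = $3,182.10 − $254.57 = $2,927.53
Municipal income tax: $2,927.53 × 0.035 = $102.46
State income tax: $2,927.53 × 0.03 = $87.83
SDI: $3,182.10 × 0.005 = $15.91
Union dues: $227.68
Vision plan: $286.93
Dental insurance premium: $127.61
(Employer's $115.39 toward union dues is not withheld from the employee.)
Total deductions = $254.57 + $102.46 + $87.83 + $15.91 + $227.68 + $286.93 + $127.61 = $1,102.99
Net pay = $3,182.10 − $1,102.99 = $2,079.11

$2,079.11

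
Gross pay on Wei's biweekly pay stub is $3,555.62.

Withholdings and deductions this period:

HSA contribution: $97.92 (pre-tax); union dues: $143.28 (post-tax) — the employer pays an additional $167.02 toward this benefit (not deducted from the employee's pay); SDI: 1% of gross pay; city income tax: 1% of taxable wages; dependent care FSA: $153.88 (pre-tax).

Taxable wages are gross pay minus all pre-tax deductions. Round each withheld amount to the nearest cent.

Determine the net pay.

$3,091.94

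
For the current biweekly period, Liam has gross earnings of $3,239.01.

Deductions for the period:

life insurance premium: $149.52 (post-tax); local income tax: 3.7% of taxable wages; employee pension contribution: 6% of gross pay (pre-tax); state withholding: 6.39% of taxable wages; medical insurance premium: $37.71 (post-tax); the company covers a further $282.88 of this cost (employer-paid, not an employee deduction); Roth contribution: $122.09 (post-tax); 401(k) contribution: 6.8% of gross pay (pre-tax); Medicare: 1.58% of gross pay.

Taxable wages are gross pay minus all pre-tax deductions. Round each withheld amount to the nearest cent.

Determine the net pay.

$2,178.94

Employee pension contribution: $3,239.01 × 0.06 = $194.34
401(k) contribution: $3,239.01 × 0.068 = $220.25
Pre-tax total = $194.34 + $220.25 = $414.59
Taxable wages = $3,239.01 − $414.59 = $2,824.42
Local income tax: $2,824.42 × 0.037 = $104.50
State withholding: $2,824.42 × 0.0639 = $180.48
Medicare: $3,239.01 × 0.0158 = $51.18
Life insurance premium: $149.52
Roth contribution: $122.09
Medical insurance premium: $37.71
(Employer's $282.88 toward medical insurance premium is not withheld from the employee.)
Total deductions = $194.34 + $220.25 + $104.50 + $180.48 + $51.18 + $149.52 + $122.09 + $37.71 = $1,060.07
Net pay = $3,239.01 − $1,060.07 = $2,178.94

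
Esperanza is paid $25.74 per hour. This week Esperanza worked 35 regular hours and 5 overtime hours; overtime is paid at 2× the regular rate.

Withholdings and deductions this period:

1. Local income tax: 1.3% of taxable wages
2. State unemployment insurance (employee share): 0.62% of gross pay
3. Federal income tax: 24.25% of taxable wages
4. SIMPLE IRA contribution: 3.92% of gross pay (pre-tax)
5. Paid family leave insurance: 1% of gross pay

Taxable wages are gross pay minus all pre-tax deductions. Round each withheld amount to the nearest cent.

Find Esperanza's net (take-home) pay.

$809.78

Regular pay: 35 × $25.74 = $900.90
Overtime pay: 5 × $25.74 × 2 = $257.40
Gross pay = $900.90 + $257.40 = $1,158.30
SIMPLE IRA contribution: $1,158.30 × 0.0392 = $45.41
Taxable wages = $1,158.30 − $45.41 = $1,112.89
Local income tax: $1,112.89 × 0.013 = $14.47
Federal income tax: $1,112.89 × 0.2425 = $269.88
Paid family leave insurance: $1,158.30 × 0.01 = $11.58
State unemployment insurance (employee share): $1,158.30 × 0.0062 = $7.18
Total deductions = $45.41 + $14.47 + $269.88 + $11.58 + $7.18 = $348.52
Net pay = $1,158.30 − $348.52 = $809.78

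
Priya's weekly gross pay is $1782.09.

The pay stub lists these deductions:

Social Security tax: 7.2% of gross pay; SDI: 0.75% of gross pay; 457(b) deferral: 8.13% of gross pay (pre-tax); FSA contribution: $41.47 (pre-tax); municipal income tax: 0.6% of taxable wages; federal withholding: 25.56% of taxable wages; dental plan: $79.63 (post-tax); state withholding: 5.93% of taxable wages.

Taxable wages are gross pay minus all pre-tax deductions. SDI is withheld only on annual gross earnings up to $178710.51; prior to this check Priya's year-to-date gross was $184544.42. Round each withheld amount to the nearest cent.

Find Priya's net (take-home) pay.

FSA contribution: $41.47
457(b) deferral: $1782.09 × 0.0813 = $144.88
Pre-tax total = $41.47 + $144.88 = $186.35
Taxable wages = $1782.09 − $186.35 = $1595.74
Municipal income tax: $1595.74 × 0.006 = $9.57
State withholding: $1595.74 × 0.0593 = $94.63
Federal withholding: $1595.74 × 0.2556 = $407.87
Social Security tax: $1782.09 × 0.072 = $128.31
SDI: annual cap $178710.51 already reached (YTD $184544.42), so $0.00
Dental plan: $79.63
Total deductions = $41.47 + $144.88 + $9.57 + $94.63 + $407.87 + $128.31 + $0.00 + $79.63 = $906.36
Net pay = $1782.09 − $906.36 = $875.73

$875.73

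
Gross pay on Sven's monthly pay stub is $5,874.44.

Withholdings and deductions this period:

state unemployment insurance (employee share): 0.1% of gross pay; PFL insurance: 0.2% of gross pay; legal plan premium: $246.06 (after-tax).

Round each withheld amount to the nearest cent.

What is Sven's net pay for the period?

$5,610.76

PFL insurance: $5,874.44 × 0.002 = $11.75
State unemployment insurance (employee share): $5,874.44 × 0.001 = $5.87
Legal plan premium: $246.06
Total deductions = $11.75 + $5.87 + $246.06 = $263.68
Net pay = $5,874.44 − $263.68 = $5,610.76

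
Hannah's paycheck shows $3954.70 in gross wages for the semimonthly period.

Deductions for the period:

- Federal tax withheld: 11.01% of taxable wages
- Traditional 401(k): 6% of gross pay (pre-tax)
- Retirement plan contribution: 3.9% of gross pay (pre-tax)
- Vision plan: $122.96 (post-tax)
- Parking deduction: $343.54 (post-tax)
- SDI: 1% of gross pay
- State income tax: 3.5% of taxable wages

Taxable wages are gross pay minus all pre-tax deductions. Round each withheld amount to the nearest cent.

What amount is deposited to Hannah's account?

Traditional 401(k): $3954.70 × 0.06 = $237.28
Retirement plan contribution: $3954.70 × 0.039 = $154.23
Pre-tax total = $237.28 + $154.23 = $391.51
Taxable wages = $3954.70 − $391.51 = $3563.19
State income tax: $3563.19 × 0.035 = $124.71
Federal tax withheld: $3563.19 × 0.1101 = $392.31
SDI: $3954.70 × 0.01 = $39.55
Vision plan: $122.96
Parking deduction: $343.54
Total deductions = $237.28 + $154.23 + $124.71 + $392.31 + $39.55 + $122.96 + $343.54 = $1414.58
Net pay = $3954.70 − $1414.58 = $2540.12

$2540.12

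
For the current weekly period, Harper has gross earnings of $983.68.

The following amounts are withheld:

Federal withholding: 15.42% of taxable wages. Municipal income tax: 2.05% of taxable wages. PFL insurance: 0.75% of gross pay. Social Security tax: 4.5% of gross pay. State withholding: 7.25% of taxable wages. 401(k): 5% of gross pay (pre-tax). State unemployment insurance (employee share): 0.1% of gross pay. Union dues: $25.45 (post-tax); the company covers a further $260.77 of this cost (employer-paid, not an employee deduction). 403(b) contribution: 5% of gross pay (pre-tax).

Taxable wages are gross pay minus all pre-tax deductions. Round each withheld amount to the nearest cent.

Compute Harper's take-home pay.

$588.38

403(b) contribution: $983.68 × 0.05 = $49.18
401(k): $983.68 × 0.05 = $49.18
Pre-tax total = $49.18 + $49.18 = $98.36
Taxable wages = $983.68 − $98.36 = $885.32
State withholding: $885.32 × 0.0725 = $64.19
Federal withholding: $885.32 × 0.1542 = $136.52
Municipal income tax: $885.32 × 0.0205 = $18.15
State unemployment insurance (employee share): $983.68 × 0.001 = $0.98
Social Security tax: $983.68 × 0.045 = $44.27
PFL insurance: $983.68 × 0.0075 = $7.38
Union dues: $25.45
(Employer's $260.77 toward union dues is not withheld from the employee.)
Total deductions = $49.18 + $49.18 + $64.19 + $136.52 + $18.15 + $0.98 + $44.27 + $7.38 + $25.45 = $395.30
Net pay = $983.68 − $395.30 = $588.38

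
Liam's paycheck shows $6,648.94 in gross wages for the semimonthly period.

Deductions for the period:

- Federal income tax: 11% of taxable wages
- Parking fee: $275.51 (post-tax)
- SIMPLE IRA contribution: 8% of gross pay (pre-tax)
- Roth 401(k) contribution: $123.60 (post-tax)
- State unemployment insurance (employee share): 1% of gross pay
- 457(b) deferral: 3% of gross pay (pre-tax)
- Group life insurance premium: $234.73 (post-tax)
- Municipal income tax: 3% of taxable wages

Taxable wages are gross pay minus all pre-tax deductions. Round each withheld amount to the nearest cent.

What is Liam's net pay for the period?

$4,388.76

SIMPLE IRA contribution: $6,648.94 × 0.08 = $531.92
457(b) deferral: $6,648.94 × 0.03 = $199.47
Pre-tax total = $531.92 + $199.47 = $731.39
Taxable wages = $6,648.94 − $731.39 = $5,917.55
Federal income tax: $5,917.55 × 0.11 = $650.93
Municipal income tax: $5,917.55 × 0.03 = $177.53
State unemployment insurance (employee share): $6,648.94 × 0.01 = $66.49
Roth 401(k) contribution: $123.60
Parking fee: $275.51
Group life insurance premium: $234.73
Total deductions = $531.92 + $199.47 + $650.93 + $177.53 + $66.49 + $123.60 + $275.51 + $234.73 = $2,260.18
Net pay = $6,648.94 − $2,260.18 = $4,388.76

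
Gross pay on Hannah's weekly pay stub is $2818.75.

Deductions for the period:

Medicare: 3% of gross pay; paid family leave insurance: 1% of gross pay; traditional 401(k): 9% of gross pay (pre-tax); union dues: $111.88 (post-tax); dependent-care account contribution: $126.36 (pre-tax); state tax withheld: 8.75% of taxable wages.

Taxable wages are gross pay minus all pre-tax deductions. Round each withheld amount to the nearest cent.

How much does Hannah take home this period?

$2000.68

Dependent-care account contribution: $126.36
Traditional 401(k): $2818.75 × 0.09 = $253.69
Pre-tax total = $126.36 + $253.69 = $380.05
Taxable wages = $2818.75 − $380.05 = $2438.70
State tax withheld: $2438.70 × 0.0875 = $213.39
Paid family leave insurance: $2818.75 × 0.01 = $28.19
Medicare: $2818.75 × 0.03 = $84.56
Union dues: $111.88
Total deductions = $126.36 + $253.69 + $213.39 + $28.19 + $84.56 + $111.88 = $818.07
Net pay = $2818.75 − $818.07 = $2000.68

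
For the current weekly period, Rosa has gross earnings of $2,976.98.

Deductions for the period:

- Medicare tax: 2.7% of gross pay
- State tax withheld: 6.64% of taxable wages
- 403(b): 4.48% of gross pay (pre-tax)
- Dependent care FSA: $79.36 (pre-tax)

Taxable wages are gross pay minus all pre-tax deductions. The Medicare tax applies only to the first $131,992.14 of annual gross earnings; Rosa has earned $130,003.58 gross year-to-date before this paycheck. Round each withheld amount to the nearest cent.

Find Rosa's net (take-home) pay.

$2,527.01

403(b): $2,976.98 × 0.0448 = $133.37
Dependent care FSA: $79.36
Pre-tax total = $133.37 + $79.36 = $212.73
Taxable wages = $2,976.98 − $212.73 = $2,764.25
State tax withheld: $2,764.25 × 0.0664 = $183.55
Medicare tax: only $131,992.14 − $130,003.58 = $1,988.56 of this check is subject → $1,988.56 × 0.027 = $53.69
Total deductions = $133.37 + $79.36 + $183.55 + $53.69 = $449.97
Net pay = $2,976.98 − $449.97 = $2,527.01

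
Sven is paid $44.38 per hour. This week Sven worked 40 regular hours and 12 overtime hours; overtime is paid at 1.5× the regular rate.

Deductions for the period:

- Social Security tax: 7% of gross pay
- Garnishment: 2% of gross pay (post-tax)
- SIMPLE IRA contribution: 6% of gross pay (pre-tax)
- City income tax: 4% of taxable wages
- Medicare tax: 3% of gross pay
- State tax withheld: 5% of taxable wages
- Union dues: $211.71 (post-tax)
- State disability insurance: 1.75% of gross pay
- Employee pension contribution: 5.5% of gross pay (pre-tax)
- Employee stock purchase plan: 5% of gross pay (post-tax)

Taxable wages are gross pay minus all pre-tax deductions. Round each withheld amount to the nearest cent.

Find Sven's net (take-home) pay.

$1378.67

Regular pay: 40 × $44.38 = $1775.20
Overtime pay: 12 × $44.38 × 1.5 = $798.84
Gross pay = $1775.20 + $798.84 = $2574.04
Employee pension contribution: $2574.04 × 0.055 = $141.57
SIMPLE IRA contribution: $2574.04 × 0.06 = $154.44
Pre-tax total = $141.57 + $154.44 = $296.01
Taxable wages = $2574.04 − $296.01 = $2278.03
City income tax: $2278.03 × 0.04 = $91.12
State tax withheld: $2278.03 × 0.05 = $113.90
Medicare tax: $2574.04 × 0.03 = $77.22
Social Security tax: $2574.04 × 0.07 = $180.18
State disability insurance: $2574.04 × 0.0175 = $45.05
Union dues: $211.71
Employee stock purchase plan: $2574.04 × 0.05 = $128.70
Garnishment: $2574.04 × 0.02 = $51.48
Total deductions = $141.57 + $154.44 + $91.12 + $113.90 + $77.22 + $180.18 + $45.05 + $211.71 + $128.70 + $51.48 = $1195.37
Net pay = $2574.04 − $1195.37 = $1378.67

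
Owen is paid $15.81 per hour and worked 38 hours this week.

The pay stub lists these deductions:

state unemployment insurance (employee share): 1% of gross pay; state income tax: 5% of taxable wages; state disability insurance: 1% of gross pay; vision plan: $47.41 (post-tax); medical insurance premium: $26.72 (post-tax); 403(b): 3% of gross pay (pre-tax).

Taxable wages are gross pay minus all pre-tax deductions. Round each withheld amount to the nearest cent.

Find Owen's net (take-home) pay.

Gross pay: 38 × $15.81 = $600.78
403(b): $600.78 × 0.03 = $18.02
Taxable wages = $600.78 − $18.02 = $582.76
State income tax: $582.76 × 0.05 = $29.14
State disability insurance: $600.78 × 0.01 = $6.01
State unemployment insurance (employee share): $600.78 × 0.01 = $6.01
Medical insurance premium: $26.72
Vision plan: $47.41
Total deductions = $18.02 + $29.14 + $6.01 + $6.01 + $26.72 + $47.41 = $133.31
Net pay = $600.78 − $133.31 = $467.47

$467.47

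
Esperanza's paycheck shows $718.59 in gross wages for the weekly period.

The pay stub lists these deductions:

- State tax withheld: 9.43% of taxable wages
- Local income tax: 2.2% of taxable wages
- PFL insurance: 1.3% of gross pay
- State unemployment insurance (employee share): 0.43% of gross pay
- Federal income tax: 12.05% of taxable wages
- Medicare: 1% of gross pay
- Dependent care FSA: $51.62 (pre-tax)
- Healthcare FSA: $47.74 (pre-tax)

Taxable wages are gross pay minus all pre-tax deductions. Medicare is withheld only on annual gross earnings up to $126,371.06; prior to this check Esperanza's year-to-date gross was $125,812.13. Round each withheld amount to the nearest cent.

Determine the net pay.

$454.58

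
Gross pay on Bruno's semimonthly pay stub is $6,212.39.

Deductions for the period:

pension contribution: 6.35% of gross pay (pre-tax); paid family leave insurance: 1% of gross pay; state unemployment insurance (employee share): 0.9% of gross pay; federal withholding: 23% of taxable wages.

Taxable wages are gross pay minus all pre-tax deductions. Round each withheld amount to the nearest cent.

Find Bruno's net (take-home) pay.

Pension contribution: $6,212.39 × 0.0635 = $394.49
Taxable wages = $6,212.39 − $394.49 = $5,817.90
Federal withholding: $5,817.90 × 0.23 = $1,338.12
State unemployment insurance (employee share): $6,212.39 × 0.009 = $55.91
Paid family leave insurance: $6,212.39 × 0.01 = $62.12
Total deductions = $394.49 + $1,338.12 + $55.91 + $62.12 = $1,850.64
Net pay = $6,212.39 − $1,850.64 = $4,361.75

$4,361.75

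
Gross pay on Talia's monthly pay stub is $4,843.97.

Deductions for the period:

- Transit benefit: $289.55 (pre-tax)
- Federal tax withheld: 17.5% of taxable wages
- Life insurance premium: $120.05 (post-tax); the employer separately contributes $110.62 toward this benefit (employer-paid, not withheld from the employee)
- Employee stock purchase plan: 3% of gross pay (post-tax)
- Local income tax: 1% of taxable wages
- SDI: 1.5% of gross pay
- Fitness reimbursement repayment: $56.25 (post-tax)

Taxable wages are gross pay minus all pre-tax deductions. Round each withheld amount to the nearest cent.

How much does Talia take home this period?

Transit benefit: $289.55
Taxable wages = $4,843.97 − $289.55 = $4,554.42
Federal tax withheld: $4,554.42 × 0.175 = $797.02
Local income tax: $4,554.42 × 0.01 = $45.54
SDI: $4,843.97 × 0.015 = $72.66
Employee stock purchase plan: $4,843.97 × 0.03 = $145.32
Fitness reimbursement repayment: $56.25
Life insurance premium: $120.05
(Employer's $110.62 toward life insurance premium is not withheld from the employee.)
Total deductions = $289.55 + $797.02 + $45.54 + $72.66 + $145.32 + $56.25 + $120.05 = $1,526.39
Net pay = $4,843.97 − $1,526.39 = $3,317.58

$3,317.58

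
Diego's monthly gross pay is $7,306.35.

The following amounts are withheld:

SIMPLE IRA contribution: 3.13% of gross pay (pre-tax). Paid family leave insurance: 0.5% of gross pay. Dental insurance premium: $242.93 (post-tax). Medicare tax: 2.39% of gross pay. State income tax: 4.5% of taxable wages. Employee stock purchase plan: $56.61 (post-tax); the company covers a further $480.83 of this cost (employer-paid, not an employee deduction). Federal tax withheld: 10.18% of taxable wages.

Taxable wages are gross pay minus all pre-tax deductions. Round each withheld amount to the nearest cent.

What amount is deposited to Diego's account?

$5,527.97

SIMPLE IRA contribution: $7,306.35 × 0.0313 = $228.69
Taxable wages = $7,306.35 − $228.69 = $7,077.66
State income tax: $7,077.66 × 0.045 = $318.49
Federal tax withheld: $7,077.66 × 0.1018 = $720.51
Medicare tax: $7,306.35 × 0.0239 = $174.62
Paid family leave insurance: $7,306.35 × 0.005 = $36.53
Dental insurance premium: $242.93
Employee stock purchase plan: $56.61
(Employer's $480.83 toward employee stock purchase plan is not withheld from the employee.)
Total deductions = $228.69 + $318.49 + $720.51 + $174.62 + $36.53 + $242.93 + $56.61 = $1,778.38
Net pay = $7,306.35 − $1,778.38 = $5,527.97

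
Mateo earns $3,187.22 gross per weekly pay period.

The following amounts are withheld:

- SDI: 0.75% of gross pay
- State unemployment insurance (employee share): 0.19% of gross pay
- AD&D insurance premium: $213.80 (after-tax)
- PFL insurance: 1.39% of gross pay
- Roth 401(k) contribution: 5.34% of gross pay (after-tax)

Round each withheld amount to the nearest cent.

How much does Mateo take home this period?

$2,728.96

SDI: $3,187.22 × 0.0075 = $23.90
State unemployment insurance (employee share): $3,187.22 × 0.0019 = $6.06
PFL insurance: $3,187.22 × 0.0139 = $44.30
AD&D insurance premium: $213.80
Roth 401(k) contribution: $3,187.22 × 0.0534 = $170.20
Total deductions = $23.90 + $6.06 + $44.30 + $213.80 + $170.20 = $458.26
Net pay = $3,187.22 − $458.26 = $2,728.96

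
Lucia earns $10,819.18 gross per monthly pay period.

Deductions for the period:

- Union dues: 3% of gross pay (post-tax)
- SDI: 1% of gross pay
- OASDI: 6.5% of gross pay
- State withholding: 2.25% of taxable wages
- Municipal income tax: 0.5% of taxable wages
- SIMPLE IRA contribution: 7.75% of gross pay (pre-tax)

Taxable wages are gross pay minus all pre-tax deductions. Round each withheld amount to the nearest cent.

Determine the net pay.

SIMPLE IRA contribution: $10,819.18 × 0.0775 = $838.49
Taxable wages = $10,819.18 − $838.49 = $9,980.69
Municipal income tax: $9,980.69 × 0.005 = $49.90
State withholding: $9,980.69 × 0.0225 = $224.57
OASDI: $10,819.18 × 0.065 = $703.25
SDI: $10,819.18 × 0.01 = $108.19
Union dues: $10,819.18 × 0.03 = $324.58
Total deductions = $838.49 + $49.90 + $224.57 + $703.25 + $108.19 + $324.58 = $2,248.98
Net pay = $10,819.18 − $2,248.98 = $8,570.20

$8,570.20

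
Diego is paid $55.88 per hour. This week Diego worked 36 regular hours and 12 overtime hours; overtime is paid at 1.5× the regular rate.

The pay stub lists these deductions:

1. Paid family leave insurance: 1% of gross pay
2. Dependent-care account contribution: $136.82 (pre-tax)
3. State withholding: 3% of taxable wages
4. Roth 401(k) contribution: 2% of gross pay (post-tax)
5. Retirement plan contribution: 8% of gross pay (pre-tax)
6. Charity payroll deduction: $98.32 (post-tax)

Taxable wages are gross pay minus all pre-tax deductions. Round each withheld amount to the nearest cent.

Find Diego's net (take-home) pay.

$2371.27

Regular pay: 36 × $55.88 = $2011.68
Overtime pay: 12 × $55.88 × 1.5 = $1005.84
Gross pay = $2011.68 + $1005.84 = $3017.52
Dependent-care account contribution: $136.82
Retirement plan contribution: $3017.52 × 0.08 = $241.40
Pre-tax total = $136.82 + $241.40 = $378.22
Taxable wages = $3017.52 − $378.22 = $2639.30
State withholding: $2639.30 × 0.03 = $79.18
Paid family leave insurance: $3017.52 × 0.01 = $30.18
Roth 401(k) contribution: $3017.52 × 0.02 = $60.35
Charity payroll deduction: $98.32
Total deductions = $136.82 + $241.40 + $79.18 + $30.18 + $60.35 + $98.32 = $646.25
Net pay = $3017.52 − $646.25 = $2371.27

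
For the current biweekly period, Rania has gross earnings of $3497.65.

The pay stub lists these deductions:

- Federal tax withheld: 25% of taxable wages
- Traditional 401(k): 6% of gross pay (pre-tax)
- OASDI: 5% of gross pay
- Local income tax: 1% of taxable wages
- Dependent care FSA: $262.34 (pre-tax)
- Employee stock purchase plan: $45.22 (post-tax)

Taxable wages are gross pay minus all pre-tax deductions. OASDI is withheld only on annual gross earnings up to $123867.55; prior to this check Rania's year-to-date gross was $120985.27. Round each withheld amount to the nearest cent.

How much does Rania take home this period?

Dependent care FSA: $262.34
Traditional 401(k): $3497.65 × 0.06 = $209.86
Pre-tax total = $262.34 + $209.86 = $472.20
Taxable wages = $3497.65 − $472.20 = $3025.45
Local income tax: $3025.45 × 0.01 = $30.25
Federal tax withheld: $3025.45 × 0.25 = $756.36
OASDI: only $123867.55 − $120985.27 = $2882.28 of this check is subject → $2882.28 × 0.05 = $144.11
Employee stock purchase plan: $45.22
Total deductions = $262.34 + $209.86 + $30.25 + $756.36 + $144.11 + $45.22 = $1448.14
Net pay = $3497.65 − $1448.14 = $2049.51

$2049.51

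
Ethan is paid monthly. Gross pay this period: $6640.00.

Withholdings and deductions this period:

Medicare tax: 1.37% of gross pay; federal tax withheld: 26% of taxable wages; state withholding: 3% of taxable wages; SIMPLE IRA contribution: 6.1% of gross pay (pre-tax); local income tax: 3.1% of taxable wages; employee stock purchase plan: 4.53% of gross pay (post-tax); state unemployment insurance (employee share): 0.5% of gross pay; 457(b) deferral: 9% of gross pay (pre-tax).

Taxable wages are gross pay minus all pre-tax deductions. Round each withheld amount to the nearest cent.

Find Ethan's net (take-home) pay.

$3402.81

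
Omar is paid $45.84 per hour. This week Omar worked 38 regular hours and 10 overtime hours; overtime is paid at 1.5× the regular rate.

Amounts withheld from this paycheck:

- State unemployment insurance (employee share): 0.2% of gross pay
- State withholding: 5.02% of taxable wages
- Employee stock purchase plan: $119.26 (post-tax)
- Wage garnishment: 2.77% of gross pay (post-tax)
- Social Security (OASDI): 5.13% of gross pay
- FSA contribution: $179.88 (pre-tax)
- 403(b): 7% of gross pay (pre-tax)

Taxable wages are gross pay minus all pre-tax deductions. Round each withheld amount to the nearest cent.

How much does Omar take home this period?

Regular pay: 38 × $45.84 = $1,741.92
Overtime pay: 10 × $45.84 × 1.5 = $687.60
Gross pay = $1,741.92 + $687.60 = $2,429.52
403(b): $2,429.52 × 0.07 = $170.07
FSA contribution: $179.88
Pre-tax total = $170.07 + $179.88 = $349.95
Taxable wages = $2,429.52 − $349.95 = $2,079.57
State withholding: $2,079.57 × 0.0502 = $104.39
Social Security (OASDI): $2,429.52 × 0.0513 = $124.63
State unemployment insurance (employee share): $2,429.52 × 0.002 = $4.86
Employee stock purchase plan: $119.26
Wage garnishment: $2,429.52 × 0.0277 = $67.30
Total deductions = $170.07 + $179.88 + $104.39 + $124.63 + $4.86 + $119.26 + $67.30 = $770.39
Net pay = $2,429.52 − $770.39 = $1,659.13

$1,659.13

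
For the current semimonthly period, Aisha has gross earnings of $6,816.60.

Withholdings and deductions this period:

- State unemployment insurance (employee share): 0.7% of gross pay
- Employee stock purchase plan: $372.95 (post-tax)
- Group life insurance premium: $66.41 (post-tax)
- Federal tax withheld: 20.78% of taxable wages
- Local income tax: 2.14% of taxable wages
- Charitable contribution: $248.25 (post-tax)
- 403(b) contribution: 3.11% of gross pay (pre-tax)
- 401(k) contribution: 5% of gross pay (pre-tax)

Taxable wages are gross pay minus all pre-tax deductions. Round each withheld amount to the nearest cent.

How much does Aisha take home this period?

401(k) contribution: $6,816.60 × 0.05 = $340.83
403(b) contribution: $6,816.60 × 0.0311 = $212.00
Pre-tax total = $340.83 + $212.00 = $552.83
Taxable wages = $6,816.60 − $552.83 = $6,263.77
Local income tax: $6,263.77 × 0.0214 = $134.04
Federal tax withheld: $6,263.77 × 0.2078 = $1,301.61
State unemployment insurance (employee share): $6,816.60 × 0.007 = $47.72
Group life insurance premium: $66.41
Charitable contribution: $248.25
Employee stock purchase plan: $372.95
Total deductions = $340.83 + $212.00 + $134.04 + $1,301.61 + $47.72 + $66.41 + $248.25 + $372.95 = $2,723.81
Net pay = $6,816.60 − $2,723.81 = $4,092.79

$4,092.79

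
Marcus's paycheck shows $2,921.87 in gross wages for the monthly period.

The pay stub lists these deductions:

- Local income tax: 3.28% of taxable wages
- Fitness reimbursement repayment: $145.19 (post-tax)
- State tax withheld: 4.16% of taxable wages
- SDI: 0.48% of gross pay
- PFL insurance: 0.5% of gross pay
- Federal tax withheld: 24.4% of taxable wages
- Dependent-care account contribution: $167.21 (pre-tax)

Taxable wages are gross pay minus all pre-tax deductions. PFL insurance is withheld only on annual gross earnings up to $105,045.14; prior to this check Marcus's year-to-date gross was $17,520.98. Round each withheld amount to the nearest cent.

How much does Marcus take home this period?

$1,703.76

Dependent-care account contribution: $167.21
Taxable wages = $2,921.87 − $167.21 = $2,754.66
State tax withheld: $2,754.66 × 0.0416 = $114.59
Local income tax: $2,754.66 × 0.0328 = $90.35
Federal tax withheld: $2,754.66 × 0.244 = $672.14
PFL insurance: cap not yet reached, full $2,921.87 is subject → $2,921.87 × 0.005 = $14.61
SDI: $2,921.87 × 0.0048 = $14.02
Fitness reimbursement repayment: $145.19
Total deductions = $167.21 + $114.59 + $90.35 + $672.14 + $14.61 + $14.02 + $145.19 = $1,218.11
Net pay = $2,921.87 − $1,218.11 = $1,703.76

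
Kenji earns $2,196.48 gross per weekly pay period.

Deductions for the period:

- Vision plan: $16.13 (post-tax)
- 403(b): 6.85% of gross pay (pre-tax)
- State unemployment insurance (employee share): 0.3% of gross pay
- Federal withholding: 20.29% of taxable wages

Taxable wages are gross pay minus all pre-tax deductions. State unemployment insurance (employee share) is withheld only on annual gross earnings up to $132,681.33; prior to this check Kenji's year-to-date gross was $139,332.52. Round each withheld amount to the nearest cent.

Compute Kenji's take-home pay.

403(b): $2,196.48 × 0.0685 = $150.46
Taxable wages = $2,196.48 − $150.46 = $2,046.02
Federal withholding: $2,046.02 × 0.2029 = $415.14
State unemployment insurance (employee share): annual cap $132,681.33 already reached (YTD $139,332.52), so $0.00
Vision plan: $16.13
Total deductions = $150.46 + $415.14 + $0.00 + $16.13 = $581.73
Net pay = $2,196.48 − $581.73 = $1,614.75

$1,614.75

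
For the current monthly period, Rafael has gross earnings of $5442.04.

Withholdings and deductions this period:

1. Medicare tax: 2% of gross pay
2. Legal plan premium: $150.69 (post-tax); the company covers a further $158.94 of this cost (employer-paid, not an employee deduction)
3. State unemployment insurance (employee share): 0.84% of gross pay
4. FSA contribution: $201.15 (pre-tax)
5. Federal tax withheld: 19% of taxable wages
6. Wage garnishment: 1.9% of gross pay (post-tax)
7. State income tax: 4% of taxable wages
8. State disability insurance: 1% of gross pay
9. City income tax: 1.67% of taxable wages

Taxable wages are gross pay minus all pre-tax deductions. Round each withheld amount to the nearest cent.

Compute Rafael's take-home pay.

$3484.90

FSA contribution: $201.15
Taxable wages = $5442.04 − $201.15 = $5240.89
State income tax: $5240.89 × 0.04 = $209.64
Federal tax withheld: $5240.89 × 0.19 = $995.77
City income tax: $5240.89 × 0.0167 = $87.52
State unemployment insurance (employee share): $5442.04 × 0.0084 = $45.71
State disability insurance: $5442.04 × 0.01 = $54.42
Medicare tax: $5442.04 × 0.02 = $108.84
Wage garnishment: $5442.04 × 0.019 = $103.40
Legal plan premium: $150.69
(Employer's $158.94 toward legal plan premium is not withheld from the employee.)
Total deductions = $201.15 + $209.64 + $995.77 + $87.52 + $45.71 + $54.42 + $108.84 + $103.40 + $150.69 = $1957.14
Net pay = $5442.04 − $1957.14 = $3484.90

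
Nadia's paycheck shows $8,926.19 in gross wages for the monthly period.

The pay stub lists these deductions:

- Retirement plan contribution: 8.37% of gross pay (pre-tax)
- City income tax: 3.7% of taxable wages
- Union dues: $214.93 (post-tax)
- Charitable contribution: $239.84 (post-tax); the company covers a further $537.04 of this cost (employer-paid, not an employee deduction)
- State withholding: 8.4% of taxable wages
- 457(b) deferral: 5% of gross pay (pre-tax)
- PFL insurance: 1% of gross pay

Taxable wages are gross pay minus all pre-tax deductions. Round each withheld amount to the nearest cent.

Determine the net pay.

$6,253.07

Retirement plan contribution: $8,926.19 × 0.0837 = $747.12
457(b) deferral: $8,926.19 × 0.05 = $446.31
Pre-tax total = $747.12 + $446.31 = $1,193.43
Taxable wages = $8,926.19 − $1,193.43 = $7,732.76
State withholding: $7,732.76 × 0.084 = $649.55
City income tax: $7,732.76 × 0.037 = $286.11
PFL insurance: $8,926.19 × 0.01 = $89.26
Union dues: $214.93
Charitable contribution: $239.84
(Employer's $537.04 toward charitable contribution is not withheld from the employee.)
Total deductions = $747.12 + $446.31 + $649.55 + $286.11 + $89.26 + $214.93 + $239.84 = $2,673.12
Net pay = $8,926.19 − $2,673.12 = $6,253.07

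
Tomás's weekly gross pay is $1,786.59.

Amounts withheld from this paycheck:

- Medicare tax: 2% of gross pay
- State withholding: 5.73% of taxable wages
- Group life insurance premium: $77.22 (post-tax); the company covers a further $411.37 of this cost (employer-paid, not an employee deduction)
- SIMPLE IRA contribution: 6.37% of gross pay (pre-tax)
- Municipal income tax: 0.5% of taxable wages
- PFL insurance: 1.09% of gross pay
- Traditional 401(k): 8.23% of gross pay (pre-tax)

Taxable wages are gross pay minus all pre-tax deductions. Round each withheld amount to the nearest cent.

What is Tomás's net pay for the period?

SIMPLE IRA contribution: $1,786.59 × 0.0637 = $113.81
Traditional 401(k): $1,786.59 × 0.0823 = $147.04
Pre-tax total = $113.81 + $147.04 = $260.85
Taxable wages = $1,786.59 − $260.85 = $1,525.74
Municipal income tax: $1,525.74 × 0.005 = $7.63
State withholding: $1,525.74 × 0.0573 = $87.42
PFL insurance: $1,786.59 × 0.0109 = $19.47
Medicare tax: $1,786.59 × 0.02 = $35.73
Group life insurance premium: $77.22
(Employer's $411.37 toward group life insurance premium is not withheld from the employee.)
Total deductions = $113.81 + $147.04 + $7.63 + $87.42 + $19.47 + $35.73 + $77.22 = $488.32
Net pay = $1,786.59 − $488.32 = $1,298.27

$1,298.27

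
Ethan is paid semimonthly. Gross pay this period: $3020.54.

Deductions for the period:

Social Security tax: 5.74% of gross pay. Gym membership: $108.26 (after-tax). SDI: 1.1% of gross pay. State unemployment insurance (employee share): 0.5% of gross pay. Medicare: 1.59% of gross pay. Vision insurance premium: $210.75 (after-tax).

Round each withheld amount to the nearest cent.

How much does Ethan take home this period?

$2431.79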